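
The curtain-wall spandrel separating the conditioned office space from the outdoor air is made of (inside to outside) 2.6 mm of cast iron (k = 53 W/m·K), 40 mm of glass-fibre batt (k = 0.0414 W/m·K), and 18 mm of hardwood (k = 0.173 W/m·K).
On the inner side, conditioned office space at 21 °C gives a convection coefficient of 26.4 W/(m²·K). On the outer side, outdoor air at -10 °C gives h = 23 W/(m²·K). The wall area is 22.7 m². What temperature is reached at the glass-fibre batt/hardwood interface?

T ≈ -6.03 °C

Treating each layer as a thermal resistance in series:
R_inner film = 1/(h_i·A) = 1/(26.4×22.7) = 0.001669 K/W
R_cast iron = L/(kA) = 0.0026/(53×22.7) = 2.161×10^-6 K/W
R_glass-fibre batt = L/(kA) = 0.04/(0.0414×22.7) = 0.04256 K/W
R_hardwood = L/(kA) = 0.018/(0.173×22.7) = 0.004584 K/W
R_outer film = 1/(h_o·A) = 1/(23×22.7) = 0.001915 K/W
R_total = 0.05073 K/W;  Q = ΔT/R_total = 31/0.05073 = 611 W
T_interface = T_inner − Q·ΣR(inner→interface) = 21 − 611×0.04423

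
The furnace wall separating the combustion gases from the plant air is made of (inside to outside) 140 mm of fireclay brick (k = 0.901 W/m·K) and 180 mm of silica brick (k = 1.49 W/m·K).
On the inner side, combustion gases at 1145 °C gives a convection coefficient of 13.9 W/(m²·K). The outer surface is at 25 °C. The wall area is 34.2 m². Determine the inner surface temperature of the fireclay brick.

Series thermal resistances:
R_inner film = 1/(h_i·A) = 1/(13.9×34.2) = 0.002104 K/W
R_fireclay brick = L/(kA) = 0.14/(0.901×34.2) = 0.004543 K/W
R_silica brick = L/(kA) = 0.18/(1.49×34.2) = 0.003532 K/W
R_total = 0.01018 K/W;  Q = ΔT/R_total = 1120/0.01018 = 110000 W
T_interface = T_inner − Q·ΣR(inner→interface) = 1145 − 110000×0.002104

T ≈ 914 °C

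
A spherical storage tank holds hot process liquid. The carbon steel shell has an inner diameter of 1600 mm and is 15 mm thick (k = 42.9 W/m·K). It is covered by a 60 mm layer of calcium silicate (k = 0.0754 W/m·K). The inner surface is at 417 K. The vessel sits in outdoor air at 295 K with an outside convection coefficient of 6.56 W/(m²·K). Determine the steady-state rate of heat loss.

Each spherical layer contributes R = (1/r_i − 1/r_o)/(4πk):
R_carbon steel shell = (1/0.8 − 1/0.815)/(4π×42.9) = 4.268×10^-5 K/W
R_calcium silicate = (1/0.815 − 1/0.875)/(4π×0.0754) = 0.0888 K/W
R_outer film = 1/(h·4πr_o²) = 1/(6.56×4π×0.875²) = 0.01584 K/W
R_total = 0.1047 K/W
Q = ΔT/R_total = 122/0.1047

Q ≈ 1170 W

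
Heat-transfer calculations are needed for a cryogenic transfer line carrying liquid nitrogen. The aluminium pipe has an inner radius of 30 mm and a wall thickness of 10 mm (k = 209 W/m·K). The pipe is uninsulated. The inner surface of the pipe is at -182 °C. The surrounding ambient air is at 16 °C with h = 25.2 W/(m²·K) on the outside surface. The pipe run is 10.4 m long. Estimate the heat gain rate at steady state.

Radial resistances (cylindrical: R_cond = ln(r_o/r_i)/(2πkL), R_conv = 1/(h·2πrL)):
R_aluminium pipe wall = ln(40/30)/(2π×209×10.4) = 2.106×10^-5 K/W
R_outer film = 1/(h_o·2πr_oL) = 1/(25.2×2π×0.04×10.4) = 0.01518 K/W
R_total = 0.0152 K/W
Q = ΔT/R_total = 198/0.0152

Q ≈ 13000 W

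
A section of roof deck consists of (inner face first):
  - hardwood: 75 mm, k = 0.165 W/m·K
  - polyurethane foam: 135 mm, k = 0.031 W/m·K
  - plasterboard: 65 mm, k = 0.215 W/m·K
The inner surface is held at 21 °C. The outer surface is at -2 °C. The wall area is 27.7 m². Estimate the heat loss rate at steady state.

Model the wall as resistances in series:
R_hardwood = L/(kA) = 0.075/(0.165×27.7) = 0.01641 K/W
R_polyurethane foam = L/(kA) = 0.135/(0.031×27.7) = 0.1572 K/W
R_plasterboard = L/(kA) = 0.065/(0.215×27.7) = 0.01091 K/W
R_total = 0.1845 K/W
Q = ΔT / R_total = 23 / 0.1845

Q ≈ 125 W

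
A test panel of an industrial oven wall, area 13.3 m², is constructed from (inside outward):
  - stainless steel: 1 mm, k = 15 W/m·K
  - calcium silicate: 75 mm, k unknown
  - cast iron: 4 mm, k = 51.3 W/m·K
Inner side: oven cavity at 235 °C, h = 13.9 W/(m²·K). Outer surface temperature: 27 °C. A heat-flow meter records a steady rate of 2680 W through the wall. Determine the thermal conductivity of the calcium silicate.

k ≈ 0.0781 W/(m·K)

Using the resistance-network approach (series):
R_inner film = 1/(h_i·A) = 1/(13.9×13.3) = 0.005409 K/W
R_stainless steel = L/(kA) = 0.001/(15×13.3) = 5.013×10^-6 K/W
R_cast iron = L/(kA) = 0.004/(51.3×13.3) = 5.863×10^-6 K/W
Sum of known resistances R_other = 0.00542 K/W
Total R = ΔT/Q = 208/2680 = 0.07761 K/W
R_calcium silicate = R_total − R_other = 0.07219 K/W
k = L/(R·A) = 0.075/(0.07219×13.3)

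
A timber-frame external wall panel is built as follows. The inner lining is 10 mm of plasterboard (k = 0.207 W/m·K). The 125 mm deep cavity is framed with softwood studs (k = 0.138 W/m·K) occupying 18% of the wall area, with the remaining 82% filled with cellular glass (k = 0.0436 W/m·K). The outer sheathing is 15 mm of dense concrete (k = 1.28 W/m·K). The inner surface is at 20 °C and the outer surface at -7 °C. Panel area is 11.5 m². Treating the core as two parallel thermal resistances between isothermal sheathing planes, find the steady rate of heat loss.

Sheathing layers in series; stud and cavity paths in parallel between them.
R_inner = 0.01/(0.207×11.5) = 0.004201 K/W
R_stud  = 0.125/(0.138×0.18×11.5) = 0.4376 K/W
R_cav   = 0.125/(0.0436×0.82×11.5) = 0.304 K/W
1/R_core = 1/R_stud + 1/R_cav → R_core = 0.1794 K/W
R_outer = 0.015/(1.28×11.5) = 0.001019 K/W
R_total = 0.1846 K/W
Q = ΔT/R_total = 27/0.1846

Q ≈ 146 W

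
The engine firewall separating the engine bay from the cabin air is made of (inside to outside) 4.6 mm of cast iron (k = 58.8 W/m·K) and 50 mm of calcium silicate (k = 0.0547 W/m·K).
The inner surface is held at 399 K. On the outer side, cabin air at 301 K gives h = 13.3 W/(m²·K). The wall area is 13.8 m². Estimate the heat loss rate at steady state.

Q ≈ 1370 W

Treating each layer as a thermal resistance in series:
R_cast iron = L/(kA) = 0.0046/(58.8×13.8) = 5.669×10^-6 K/W
R_calcium silicate = L/(kA) = 0.05/(0.0547×13.8) = 0.06624 K/W
R_outer film = 1/(h_o·A) = 1/(13.3×13.8) = 0.005448 K/W
R_total = 0.07169 K/W
Q = ΔT / R_total = 98 / 0.07169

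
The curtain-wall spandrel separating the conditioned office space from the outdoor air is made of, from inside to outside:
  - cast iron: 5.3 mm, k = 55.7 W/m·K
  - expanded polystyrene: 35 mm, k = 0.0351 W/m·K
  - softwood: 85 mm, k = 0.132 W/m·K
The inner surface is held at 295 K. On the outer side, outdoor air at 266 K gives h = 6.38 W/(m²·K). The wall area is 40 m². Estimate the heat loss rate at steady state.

Series thermal resistances:
R_cast iron = L/(kA) = 0.0053/(55.7×40) = 2.379×10^-6 K/W
R_expanded polystyrene = L/(kA) = 0.035/(0.0351×40) = 0.02493 K/W
R_softwood = L/(kA) = 0.085/(0.132×40) = 0.0161 K/W
R_outer film = 1/(h_o·A) = 1/(6.38×40) = 0.003918 K/W
R_total = 0.04495 K/W
Q = ΔT / R_total = 29 / 0.04495

Q ≈ 645 W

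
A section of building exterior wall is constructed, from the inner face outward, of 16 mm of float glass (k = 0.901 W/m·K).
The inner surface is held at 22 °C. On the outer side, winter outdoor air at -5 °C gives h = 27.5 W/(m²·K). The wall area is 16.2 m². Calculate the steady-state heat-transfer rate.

Q ≈ 8080 W

Treating each layer as a thermal resistance in series:
R_float glass = L/(kA) = 0.016/(0.901×16.2) = 0.001096 K/W
R_outer film = 1/(h_o·A) = 1/(27.5×16.2) = 0.002245 K/W
R_total = 0.003341 K/W
Q = ΔT / R_total = 27 / 0.003341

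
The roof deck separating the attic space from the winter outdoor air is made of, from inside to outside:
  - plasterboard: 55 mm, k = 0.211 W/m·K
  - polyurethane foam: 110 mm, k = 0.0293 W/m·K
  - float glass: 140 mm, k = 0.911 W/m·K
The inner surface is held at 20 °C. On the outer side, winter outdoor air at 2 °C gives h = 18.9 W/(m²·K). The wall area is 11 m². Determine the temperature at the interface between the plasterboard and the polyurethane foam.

T ≈ 18.9 °C

Series thermal resistances:
R_plasterboard = L/(kA) = 0.055/(0.211×11) = 0.0237 K/W
R_polyurethane foam = L/(kA) = 0.11/(0.0293×11) = 0.3413 K/W
R_float glass = L/(kA) = 0.14/(0.911×11) = 0.01397 K/W
R_outer film = 1/(h_o·A) = 1/(18.9×11) = 0.00481 K/W
R_total = 0.3838 K/W;  Q = ΔT/R_total = 18/0.3838 = 46.9 W
T_interface = T_inner − Q·ΣR(inner→interface) = 20 − 46.9×0.0237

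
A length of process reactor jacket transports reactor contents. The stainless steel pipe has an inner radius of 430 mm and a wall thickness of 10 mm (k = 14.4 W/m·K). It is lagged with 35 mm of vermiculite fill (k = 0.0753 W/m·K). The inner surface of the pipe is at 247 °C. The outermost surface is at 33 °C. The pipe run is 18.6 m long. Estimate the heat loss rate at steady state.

Cylindrical conduction, so R = ln(r₂/r₁)/(2πkL) per layer, in series:
R_stainless steel pipe wall = ln(440/430)/(2π×14.4×18.6) = 1.366×10^-5 K/W
R_vermiculite fill = ln(475/440)/(2π×0.0753×18.6) = 0.008698 K/W
R_total = 0.008711 K/W
Q = ΔT/R_total = 214/0.008711

Q ≈ 24600 W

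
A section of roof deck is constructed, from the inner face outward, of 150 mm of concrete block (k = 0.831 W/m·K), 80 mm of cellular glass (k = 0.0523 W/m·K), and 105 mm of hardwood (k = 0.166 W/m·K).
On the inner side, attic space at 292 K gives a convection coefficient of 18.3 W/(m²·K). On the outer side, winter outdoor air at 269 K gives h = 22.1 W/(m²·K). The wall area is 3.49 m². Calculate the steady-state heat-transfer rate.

Q ≈ 32.9 W

Series thermal resistances:
R_inner film = 1/(h_i·A) = 1/(18.3×3.49) = 0.01566 K/W
R_concrete block = L/(kA) = 0.15/(0.831×3.49) = 0.05172 K/W
R_cellular glass = L/(kA) = 0.08/(0.0523×3.49) = 0.4383 K/W
R_hardwood = L/(kA) = 0.105/(0.166×3.49) = 0.1812 K/W
R_outer film = 1/(h_o·A) = 1/(22.1×3.49) = 0.01297 K/W
R_total = 0.6999 K/W
Q = ΔT / R_total = 23 / 0.6999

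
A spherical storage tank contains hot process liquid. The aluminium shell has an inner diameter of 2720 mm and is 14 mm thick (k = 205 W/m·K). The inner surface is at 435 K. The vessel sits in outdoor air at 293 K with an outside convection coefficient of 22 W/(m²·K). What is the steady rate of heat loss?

For a spherical shell R = (1/r₁ − 1/r₂)/(4πk); film R = 1/(h·4πr²). In series:
R_aluminium shell = (1/1.36 − 1/1.374)/(4π×205) = 2.908×10^-6 K/W
R_outer film = 1/(h·4πr_o²) = 1/(22×4π×1.374²) = 0.001916 K/W
R_total = 0.001919 K/W
Q = ΔT/R_total = 142/0.001919

Q ≈ 74000 W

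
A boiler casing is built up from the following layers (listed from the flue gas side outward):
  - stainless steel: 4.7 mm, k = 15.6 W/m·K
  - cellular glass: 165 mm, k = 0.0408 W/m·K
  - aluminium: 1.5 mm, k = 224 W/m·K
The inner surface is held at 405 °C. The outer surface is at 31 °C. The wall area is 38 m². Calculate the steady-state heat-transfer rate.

Q ≈ 3510 W

Treating each layer as a thermal resistance in series:
R_stainless steel = L/(kA) = 0.0047/(15.6×38) = 7.928×10^-6 K/W
R_cellular glass = L/(kA) = 0.165/(0.0408×38) = 0.1064 K/W
R_aluminium = L/(kA) = 0.0015/(224×38) = 1.762×10^-7 K/W
R_total = 0.1064 K/W
Q = ΔT / R_total = 374 / 0.1064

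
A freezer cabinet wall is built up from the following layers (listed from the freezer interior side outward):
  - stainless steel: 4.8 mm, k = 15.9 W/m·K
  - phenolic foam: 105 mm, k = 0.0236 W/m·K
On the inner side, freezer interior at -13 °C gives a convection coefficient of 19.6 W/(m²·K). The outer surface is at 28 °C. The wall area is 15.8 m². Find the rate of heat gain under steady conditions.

Thermal resistances in series:
R_inner film = 1/(h_i·A) = 1/(19.6×15.8) = 0.003229 K/W
R_stainless steel = L/(kA) = 0.0048/(15.9×15.8) = 1.911×10^-5 K/W
R_phenolic foam = L/(kA) = 0.105/(0.0236×15.8) = 0.2816 K/W
R_total = 0.2848 K/W
Q = ΔT / R_total = 41 / 0.2848

Q ≈ 144 W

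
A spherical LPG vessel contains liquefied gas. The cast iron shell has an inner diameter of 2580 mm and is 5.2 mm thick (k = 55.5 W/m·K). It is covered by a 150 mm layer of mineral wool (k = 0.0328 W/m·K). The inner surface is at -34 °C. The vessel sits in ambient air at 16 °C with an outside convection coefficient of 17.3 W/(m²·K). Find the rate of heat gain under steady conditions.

Spherical conduction: R = (1/r_in − 1/r_out)/(4πk) per layer; series-sum.
R_cast iron shell = (1/1.29 − 1/1.2952)/(4π×55.5) = 4.462×10^-6 K/W
R_mineral wool = (1/1.2952 − 1/1.4452)/(4π×0.0328) = 0.1944 K/W
R_outer film = 1/(h·4πr_o²) = 1/(17.3×4π×1.4452²) = 0.002202 K/W
R_total = 0.1966 K/W
Q = ΔT/R_total = 50/0.1966

Q ≈ 254 W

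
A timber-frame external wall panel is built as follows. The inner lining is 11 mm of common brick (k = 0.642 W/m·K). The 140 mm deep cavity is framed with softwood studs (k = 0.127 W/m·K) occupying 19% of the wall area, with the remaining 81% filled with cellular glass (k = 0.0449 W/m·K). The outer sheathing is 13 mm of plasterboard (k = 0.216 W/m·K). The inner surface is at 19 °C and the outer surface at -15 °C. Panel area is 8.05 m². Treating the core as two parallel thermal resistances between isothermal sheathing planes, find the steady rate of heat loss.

Sheathing layers in series; stud and cavity paths in parallel between them.
R_inner = 0.011/(0.642×8.05) = 0.002128 K/W
R_stud  = 0.14/(0.127×0.19×8.05) = 0.7207 K/W
R_cav   = 0.14/(0.0449×0.81×8.05) = 0.4782 K/W
1/R_core = 1/R_stud + 1/R_cav → R_core = 0.2875 K/W
R_outer = 0.013/(0.216×8.05) = 0.007476 K/W
R_total = 0.2971 K/W
Q = ΔT/R_total = 34/0.2971

Q ≈ 114 W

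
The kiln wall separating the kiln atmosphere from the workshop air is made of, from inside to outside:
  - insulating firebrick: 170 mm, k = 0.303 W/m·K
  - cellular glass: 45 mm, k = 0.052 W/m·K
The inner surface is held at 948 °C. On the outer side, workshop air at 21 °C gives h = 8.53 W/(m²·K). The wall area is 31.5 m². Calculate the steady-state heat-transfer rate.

Q ≈ 18900 W

Treating each layer as a thermal resistance in series:
R_insulating firebrick = L/(kA) = 0.17/(0.303×31.5) = 0.01781 K/W
R_cellular glass = L/(kA) = 0.045/(0.052×31.5) = 0.02747 K/W
R_outer film = 1/(h_o·A) = 1/(8.53×31.5) = 0.003722 K/W
R_total = 0.04901 K/W
Q = ΔT / R_total = 927 / 0.04901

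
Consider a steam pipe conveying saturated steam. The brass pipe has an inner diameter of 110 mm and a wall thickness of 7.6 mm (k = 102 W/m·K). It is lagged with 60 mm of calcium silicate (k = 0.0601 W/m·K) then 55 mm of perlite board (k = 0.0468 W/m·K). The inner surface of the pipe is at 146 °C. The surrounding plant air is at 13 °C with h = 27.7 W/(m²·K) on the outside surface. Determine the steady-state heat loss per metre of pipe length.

q′ ≈ 43.3 W/m

Radial resistances (cylindrical: R_cond = ln(r_o/r_i)/(2πkL), R_conv = 1/(h·2πrL)):
R_brass pipe wall = ln(62.6/55)/(2π×102×1) = 2.02×10^-4 K/W
R_calcium silicate = ln(122.6/62.6)/(2π×0.0601×1) = 1.78 K/W
R_perlite board = ln(177.6/122.6)/(2π×0.0468×1) = 1.26 K/W
R_outer film = 1/(h_o·2πr_oL) = 1/(27.7×2π×0.1776×1) = 0.03235 K/W
R_total = 3.073 K/W
Q = ΔT/R_total = 133/3.073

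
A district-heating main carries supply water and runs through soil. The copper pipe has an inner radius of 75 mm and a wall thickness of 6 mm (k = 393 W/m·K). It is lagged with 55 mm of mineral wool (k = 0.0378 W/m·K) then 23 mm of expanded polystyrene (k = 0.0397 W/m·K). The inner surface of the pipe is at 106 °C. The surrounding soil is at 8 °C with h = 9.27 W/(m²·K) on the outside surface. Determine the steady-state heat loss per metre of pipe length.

Radial resistances (cylindrical: R_cond = ln(r_o/r_i)/(2πkL), R_conv = 1/(h·2πrL)):
R_copper pipe wall = ln(81/75)/(2π×393×1) = 3.117×10^-5 K/W
R_mineral wool = ln(136/81)/(2π×0.0378×1) = 2.182 K/W
R_expanded polystyrene = ln(159/136)/(2π×0.0397×1) = 0.6264 K/W
R_outer film = 1/(h_o·2πr_oL) = 1/(9.27×2π×0.159×1) = 0.108 K/W
R_total = 2.916 K/W
Q = ΔT/R_total = 98/2.916

q′ ≈ 33.6 W/m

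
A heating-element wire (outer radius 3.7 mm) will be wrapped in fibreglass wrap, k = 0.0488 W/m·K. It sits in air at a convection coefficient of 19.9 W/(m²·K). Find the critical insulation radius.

For a cylinder r_cr = k/h = 0.0488/19.9
r_cr = 2.45 mm; since the bare radius (3.7 mm) is above r_cr, any added insulation will reduce heat loss.

r_cr ≈ 2.45 mm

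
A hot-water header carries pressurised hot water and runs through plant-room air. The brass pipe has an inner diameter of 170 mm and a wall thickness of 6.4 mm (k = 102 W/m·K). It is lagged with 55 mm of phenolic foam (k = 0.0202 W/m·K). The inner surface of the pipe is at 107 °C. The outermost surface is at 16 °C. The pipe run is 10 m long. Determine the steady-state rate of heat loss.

Q ≈ 245 W

For a radial system each layer contributes R = ln(r_out/r_in)/(2πkL); films add R = 1/(hA).
R_brass pipe wall = ln(91.4/85)/(2π×102×10) = 1.133×10^-5 K/W
R_phenolic foam = ln(146.4/91.4)/(2π×0.0202×10) = 0.3712 K/W
R_total = 0.3712 K/W
Q = ΔT/R_total = 91/0.3712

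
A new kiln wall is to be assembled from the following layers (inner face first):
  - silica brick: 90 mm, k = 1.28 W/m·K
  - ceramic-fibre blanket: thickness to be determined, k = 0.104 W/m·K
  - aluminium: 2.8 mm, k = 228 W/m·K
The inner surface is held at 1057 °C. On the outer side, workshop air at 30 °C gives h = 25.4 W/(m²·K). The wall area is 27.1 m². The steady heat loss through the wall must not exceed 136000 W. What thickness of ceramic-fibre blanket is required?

L ≈ 9.87 mm

Series thermal resistances:
R_silica brick = L/(kA) = 0.09/(1.28×27.1) = 0.002595 K/W
R_aluminium = L/(kA) = 0.0028/(228×27.1) = 4.532×10^-7 K/W
R_outer film = 1/(h_o·A) = 1/(25.4×27.1) = 0.001453 K/W
Sum of the known resistances R_other = 0.004048 K/W
Required total resistance R_tot = ΔT/Q_allow = 1027/136000 = 0.007551 K/W
R_ceramic-fibre blanket = R_tot − R_other = 0.003504 K/W
L = R·k·A = 0.003504×0.104×27.1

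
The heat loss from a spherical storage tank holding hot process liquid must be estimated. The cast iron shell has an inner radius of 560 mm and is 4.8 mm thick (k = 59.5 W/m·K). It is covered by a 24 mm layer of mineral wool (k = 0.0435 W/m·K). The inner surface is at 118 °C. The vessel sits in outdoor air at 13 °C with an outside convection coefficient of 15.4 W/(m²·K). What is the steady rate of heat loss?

Q ≈ 715 W

For a spherical shell R = (1/r₁ − 1/r₂)/(4πk); film R = 1/(h·4πr²). In series:
R_cast iron shell = (1/0.56 − 1/0.5648)/(4π×59.5) = 2.03×10^-5 K/W
R_mineral wool = (1/0.5648 − 1/0.5888)/(4π×0.0435) = 0.132 K/W
R_outer film = 1/(h·4πr_o²) = 1/(15.4×4π×0.5888²) = 0.01491 K/W
R_total = 0.1469 K/W
Q = ΔT/R_total = 105/0.1469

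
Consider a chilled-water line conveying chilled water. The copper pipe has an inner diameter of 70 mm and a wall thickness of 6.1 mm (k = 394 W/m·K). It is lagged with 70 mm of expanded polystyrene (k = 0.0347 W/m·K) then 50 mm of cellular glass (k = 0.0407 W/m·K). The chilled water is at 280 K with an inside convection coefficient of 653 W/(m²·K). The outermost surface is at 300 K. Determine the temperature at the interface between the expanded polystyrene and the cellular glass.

Radial resistances (cylindrical: R_cond = ln(r_o/r_i)/(2πkL), R_conv = 1/(h·2πrL)):
R_inner film = 1/(h_i·2πr₁L) = 1/(653×2π×0.035×1) = 0.006964 K/W
R_copper pipe wall = ln(41.1/35)/(2π×394×1) = 6.49×10^-5 K/W
R_expanded polystyrene = ln(111.1/41.1)/(2π×0.0347×1) = 4.561 K/W
R_cellular glass = ln(161.1/111.1)/(2π×0.0407×1) = 1.453 K/W
R_total = 6.021 K/W
Q = ΔT/R_total = 20/6.021
Q = 3.32 W/m
T_interface = T_inner + Q·ΣR(inner→interface) = 280 + 3.32×4.568

T ≈ 295 K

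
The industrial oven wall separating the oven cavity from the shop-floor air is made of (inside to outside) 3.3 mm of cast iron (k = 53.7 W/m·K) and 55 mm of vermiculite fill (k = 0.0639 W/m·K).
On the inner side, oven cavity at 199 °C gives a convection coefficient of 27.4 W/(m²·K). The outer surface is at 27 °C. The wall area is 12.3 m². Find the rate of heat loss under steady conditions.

Using the resistance-network approach (series):
R_inner film = 1/(h_i·A) = 1/(27.4×12.3) = 0.002967 K/W
R_cast iron = L/(kA) = 0.0033/(53.7×12.3) = 4.996×10^-6 K/W
R_vermiculite fill = L/(kA) = 0.055/(0.0639×12.3) = 0.06998 K/W
R_total = 0.07295 K/W
Q = ΔT / R_total = 172 / 0.07295

Q ≈ 2360 W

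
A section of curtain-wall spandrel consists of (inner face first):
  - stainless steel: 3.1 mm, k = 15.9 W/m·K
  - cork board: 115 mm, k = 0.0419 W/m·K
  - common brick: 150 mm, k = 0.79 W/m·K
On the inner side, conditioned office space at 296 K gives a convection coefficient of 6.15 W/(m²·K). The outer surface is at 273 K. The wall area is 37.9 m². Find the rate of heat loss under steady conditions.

Q ≈ 281 W

Series thermal resistances:
R_inner film = 1/(h_i·A) = 1/(6.15×37.9) = 0.00429 K/W
R_stainless steel = L/(kA) = 0.0031/(15.9×37.9) = 5.144×10^-6 K/W
R_cork board = L/(kA) = 0.115/(0.0419×37.9) = 0.07242 K/W
R_common brick = L/(kA) = 0.15/(0.79×37.9) = 0.00501 K/W
R_total = 0.08172 K/W
Q = ΔT / R_total = 23 / 0.08172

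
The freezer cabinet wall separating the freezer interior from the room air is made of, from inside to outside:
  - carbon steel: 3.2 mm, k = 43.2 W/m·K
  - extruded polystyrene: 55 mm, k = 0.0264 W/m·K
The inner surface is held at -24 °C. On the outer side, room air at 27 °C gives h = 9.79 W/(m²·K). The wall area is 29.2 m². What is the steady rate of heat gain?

Q ≈ 681 W

Model the wall as resistances in series:
R_carbon steel = L/(kA) = 0.0032/(43.2×29.2) = 2.537×10^-6 K/W
R_extruded polystyrene = L/(kA) = 0.055/(0.0264×29.2) = 0.07135 K/W
R_outer film = 1/(h_o·A) = 1/(9.79×29.2) = 0.003498 K/W
R_total = 0.07485 K/W
Q = ΔT / R_total = 51 / 0.07485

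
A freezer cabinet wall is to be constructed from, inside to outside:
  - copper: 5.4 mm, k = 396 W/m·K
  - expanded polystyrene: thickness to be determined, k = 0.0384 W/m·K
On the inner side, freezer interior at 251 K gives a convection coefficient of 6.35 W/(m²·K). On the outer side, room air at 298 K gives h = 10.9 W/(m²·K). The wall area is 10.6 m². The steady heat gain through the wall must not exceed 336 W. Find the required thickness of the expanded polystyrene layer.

L ≈ 47.4 mm

Using the resistance-network approach (series):
R_inner film = 1/(h_i·A) = 1/(6.35×10.6) = 0.01486 K/W
R_copper = L/(kA) = 0.0054/(396×10.6) = 1.286×10^-6 K/W
R_outer film = 1/(h_o·A) = 1/(10.9×10.6) = 0.008655 K/W
Sum of the known resistances R_other = 0.02351 K/W
Required total resistance R_tot = ΔT/Q_allow = 47/336 = 0.1399 K/W
R_expanded polystyrene = R_tot − R_other = 0.1164 K/W
L = R·k·A = 0.1164×0.0384×10.6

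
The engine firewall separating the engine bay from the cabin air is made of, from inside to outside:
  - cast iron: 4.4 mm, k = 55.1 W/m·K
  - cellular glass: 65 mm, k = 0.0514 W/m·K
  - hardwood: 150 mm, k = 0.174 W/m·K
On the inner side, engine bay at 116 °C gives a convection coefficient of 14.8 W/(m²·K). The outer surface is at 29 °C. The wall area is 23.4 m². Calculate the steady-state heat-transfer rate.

Thermal resistances in series:
R_inner film = 1/(h_i·A) = 1/(14.8×23.4) = 0.002888 K/W
R_cast iron = L/(kA) = 0.0044/(55.1×23.4) = 3.413×10^-6 K/W
R_cellular glass = L/(kA) = 0.065/(0.0514×23.4) = 0.05404 K/W
R_hardwood = L/(kA) = 0.15/(0.174×23.4) = 0.03684 K/W
R_total = 0.09377 K/W
Q = ΔT / R_total = 87 / 0.09377

Q ≈ 928 W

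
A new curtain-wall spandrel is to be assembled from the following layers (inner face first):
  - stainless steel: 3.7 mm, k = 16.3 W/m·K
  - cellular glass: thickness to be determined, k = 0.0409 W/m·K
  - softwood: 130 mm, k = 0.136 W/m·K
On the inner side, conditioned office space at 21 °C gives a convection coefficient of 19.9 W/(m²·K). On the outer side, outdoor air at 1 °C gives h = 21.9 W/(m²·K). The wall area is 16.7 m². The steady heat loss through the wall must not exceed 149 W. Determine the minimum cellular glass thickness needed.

L ≈ 48.7 mm

Model the wall as resistances in series:
R_inner film = 1/(h_i·A) = 1/(19.9×16.7) = 0.003009 K/W
R_stainless steel = L/(kA) = 0.0037/(16.3×16.7) = 1.359×10^-5 K/W
R_softwood = L/(kA) = 0.13/(0.136×16.7) = 0.05724 K/W
R_outer film = 1/(h_o·A) = 1/(21.9×16.7) = 0.002734 K/W
Sum of the known resistances R_other = 0.063 K/W
Required total resistance R_tot = ΔT/Q_allow = 20/149 = 0.1342 K/W
R_cellular glass = R_tot − R_other = 0.07123 K/W
L = R·k·A = 0.07123×0.0409×16.7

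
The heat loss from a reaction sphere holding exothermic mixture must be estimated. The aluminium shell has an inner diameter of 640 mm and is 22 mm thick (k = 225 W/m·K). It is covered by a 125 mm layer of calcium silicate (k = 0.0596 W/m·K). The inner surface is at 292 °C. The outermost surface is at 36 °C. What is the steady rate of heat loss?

For a spherical shell R = (1/r₁ − 1/r₂)/(4πk); film R = 1/(h·4πr²). In series:
R_aluminium shell = (1/0.32 − 1/0.342)/(4π×225) = 7.11×10^-5 K/W
R_calcium silicate = (1/0.342 − 1/0.467)/(4π×0.0596) = 1.045 K/W
R_total = 1.045 K/W
Q = ΔT/R_total = 256/1.045

Q ≈ 245 W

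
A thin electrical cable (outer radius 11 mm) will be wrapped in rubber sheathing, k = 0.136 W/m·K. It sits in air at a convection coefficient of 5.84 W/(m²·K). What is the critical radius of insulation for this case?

r_cr ≈ 23.3 mm

For a cylinder r_cr = k/h = 0.136/5.84
r_cr = 23.3 mm; since the bare radius (11 mm) is below r_cr, adding a thin layer of insulation will *increase* heat loss.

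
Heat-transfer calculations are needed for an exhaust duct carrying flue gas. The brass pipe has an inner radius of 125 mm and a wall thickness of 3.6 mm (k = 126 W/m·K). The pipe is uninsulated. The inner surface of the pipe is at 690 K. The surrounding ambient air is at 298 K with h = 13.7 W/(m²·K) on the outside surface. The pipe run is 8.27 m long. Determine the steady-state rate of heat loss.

Q ≈ 35900 W

Per-layer cylindrical resistances, series-summed:
R_brass pipe wall = ln(128.6/125)/(2π×126×8.27) = 4.337×10^-6 K/W
R_outer film = 1/(h_o·2πr_oL) = 1/(13.7×2π×0.1286×8.27) = 0.01092 K/W
R_total = 0.01093 K/W
Q = ΔT/R_total = 392/0.01093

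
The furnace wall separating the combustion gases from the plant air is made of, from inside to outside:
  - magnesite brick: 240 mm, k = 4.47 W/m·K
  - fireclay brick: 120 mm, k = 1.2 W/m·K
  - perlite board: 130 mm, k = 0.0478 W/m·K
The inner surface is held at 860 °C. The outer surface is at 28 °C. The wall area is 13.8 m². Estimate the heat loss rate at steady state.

Q ≈ 4000 W

Using the resistance-network approach (series):
R_magnesite brick = L/(kA) = 0.24/(4.47×13.8) = 0.003891 K/W
R_fireclay brick = L/(kA) = 0.12/(1.2×13.8) = 0.007246 K/W
R_perlite board = L/(kA) = 0.13/(0.0478×13.8) = 0.1971 K/W
R_total = 0.2082 K/W
Q = ΔT / R_total = 832 / 0.2082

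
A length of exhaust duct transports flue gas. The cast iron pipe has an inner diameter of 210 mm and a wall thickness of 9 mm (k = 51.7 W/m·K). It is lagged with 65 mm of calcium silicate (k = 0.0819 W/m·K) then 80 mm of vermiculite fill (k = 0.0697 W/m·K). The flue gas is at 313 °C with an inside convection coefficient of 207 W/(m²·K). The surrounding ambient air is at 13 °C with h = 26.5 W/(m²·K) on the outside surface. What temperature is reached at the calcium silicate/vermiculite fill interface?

T ≈ 161 °C

Per-layer cylindrical resistances, series-summed:
R_inner film = 1/(h_i·2πr₁L) = 1/(207×2π×0.105×1) = 0.007323 K/W
R_cast iron pipe wall = ln(114/105)/(2π×51.7×1) = 2.532×10^-4 K/W
R_calcium silicate = ln(179/114)/(2π×0.0819×1) = 0.8768 K/W
R_vermiculite fill = ln(259/179)/(2π×0.0697×1) = 0.8436 K/W
R_outer film = 1/(h_o·2πr_oL) = 1/(26.5×2π×0.259×1) = 0.02319 K/W
R_total = 1.751 K/W
Q = ΔT/R_total = 300/1.751
Q = 171 W/m
T_interface = T_inner − Q·ΣR(inner→interface) = 313 − 171×0.8844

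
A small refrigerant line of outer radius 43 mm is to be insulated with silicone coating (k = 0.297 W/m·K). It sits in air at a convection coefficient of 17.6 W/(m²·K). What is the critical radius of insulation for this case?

For a cylinder r_cr = k/h = 0.297/17.6
r_cr = 16.9 mm; since the bare radius (43 mm) is above r_cr, any added insulation will reduce heat loss.

r_cr ≈ 16.9 mm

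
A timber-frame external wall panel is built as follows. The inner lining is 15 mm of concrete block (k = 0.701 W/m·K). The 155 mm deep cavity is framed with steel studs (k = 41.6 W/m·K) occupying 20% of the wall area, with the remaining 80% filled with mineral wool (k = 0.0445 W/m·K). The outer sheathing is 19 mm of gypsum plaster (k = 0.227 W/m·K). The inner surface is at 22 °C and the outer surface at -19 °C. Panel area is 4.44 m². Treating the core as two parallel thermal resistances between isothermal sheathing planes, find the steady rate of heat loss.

Sheathing layers in series; stud and cavity paths in parallel between them.
R_inner = 0.015/(0.701×4.44) = 0.004819 K/W
R_stud  = 0.155/(41.6×0.2×4.44) = 0.004196 K/W
R_cav   = 0.155/(0.0445×0.8×4.44) = 0.9806 K/W
1/R_core = 1/R_stud + 1/R_cav → R_core = 0.004178 K/W
R_outer = 0.019/(0.227×4.44) = 0.01885 K/W
R_total = 0.02785 K/W
Q = ΔT/R_total = 41/0.02785

Q ≈ 1470 W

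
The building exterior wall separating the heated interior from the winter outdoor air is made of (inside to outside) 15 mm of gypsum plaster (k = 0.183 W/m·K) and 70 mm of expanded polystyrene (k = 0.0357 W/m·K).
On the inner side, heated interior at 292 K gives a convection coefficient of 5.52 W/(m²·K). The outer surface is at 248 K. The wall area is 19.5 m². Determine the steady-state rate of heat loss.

Q ≈ 386 W

Thermal resistances in series:
R_inner film = 1/(h_i·A) = 1/(5.52×19.5) = 0.00929 K/W
R_gypsum plaster = L/(kA) = 0.015/(0.183×19.5) = 0.004203 K/W
R_expanded polystyrene = L/(kA) = 0.07/(0.0357×19.5) = 0.1006 K/W
R_total = 0.114 K/W
Q = ΔT / R_total = 44 / 0.114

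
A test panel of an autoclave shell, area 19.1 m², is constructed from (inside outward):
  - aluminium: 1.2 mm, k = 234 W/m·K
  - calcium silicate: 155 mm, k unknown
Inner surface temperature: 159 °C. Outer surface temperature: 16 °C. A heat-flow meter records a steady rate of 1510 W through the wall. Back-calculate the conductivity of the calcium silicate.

k ≈ 0.0857 W/(m·K)

Series thermal resistances:
R_aluminium = L/(kA) = 0.0012/(234×19.1) = 2.685×10^-7 K/W
Sum of known resistances R_other = 2.685×10^-7 K/W
Total R = ΔT/Q = 143/1510 = 0.0947 K/W
R_calcium silicate = R_total − R_other = 0.0947 K/W
k = L/(R·A) = 0.155/(0.0947×19.1)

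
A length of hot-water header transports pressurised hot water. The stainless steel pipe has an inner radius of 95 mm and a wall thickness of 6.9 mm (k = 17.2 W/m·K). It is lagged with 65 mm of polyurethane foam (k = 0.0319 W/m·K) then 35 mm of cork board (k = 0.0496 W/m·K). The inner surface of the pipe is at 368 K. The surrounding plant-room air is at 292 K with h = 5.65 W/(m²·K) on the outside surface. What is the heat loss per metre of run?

Per-layer cylindrical resistances, series-summed:
R_stainless steel pipe wall = ln(101.9/95)/(2π×17.2×1) = 6.488×10^-4 K/W
R_polyurethane foam = ln(166.9/101.9)/(2π×0.0319×1) = 2.462 K/W
R_cork board = ln(201.9/166.9)/(2π×0.0496×1) = 0.6109 K/W
R_outer film = 1/(h_o·2πr_oL) = 1/(5.65×2π×0.2019×1) = 0.1395 K/W
R_total = 3.213 K/W
Q = ΔT/R_total = 76/3.213

q′ ≈ 23.7 W/m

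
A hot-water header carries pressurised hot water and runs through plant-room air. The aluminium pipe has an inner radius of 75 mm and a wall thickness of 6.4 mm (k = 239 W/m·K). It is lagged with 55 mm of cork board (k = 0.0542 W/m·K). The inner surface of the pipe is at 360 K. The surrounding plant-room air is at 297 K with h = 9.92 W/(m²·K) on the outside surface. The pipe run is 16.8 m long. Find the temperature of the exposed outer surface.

T ≈ 302 K

Radial resistances (cylindrical: R_cond = ln(r_o/r_i)/(2πkL), R_conv = 1/(h·2πrL)):
R_aluminium pipe wall = ln(81.4/75)/(2π×239×16.8) = 3.246×10^-6 K/W
R_cork board = ln(136.4/81.4)/(2π×0.0542×16.8) = 0.09023 K/W
R_outer film = 1/(h_o·2πr_oL) = 1/(9.92×2π×0.1364×16.8) = 0.007001 K/W
R_total = 0.09723 K/W
Q = ΔT/R_total = 63/0.09723
Q = 648 W
T_interface = T_inner − Q·ΣR(inner→interface) = 360 − 648×0.09023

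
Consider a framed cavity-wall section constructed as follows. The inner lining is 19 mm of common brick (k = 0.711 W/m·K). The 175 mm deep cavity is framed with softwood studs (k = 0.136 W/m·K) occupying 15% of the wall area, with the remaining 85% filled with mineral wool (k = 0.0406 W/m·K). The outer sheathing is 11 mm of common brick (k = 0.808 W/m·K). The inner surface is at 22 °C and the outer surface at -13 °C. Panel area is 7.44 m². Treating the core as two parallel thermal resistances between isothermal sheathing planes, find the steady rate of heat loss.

Sheathing layers in series; stud and cavity paths in parallel between them.
R_inner = 0.019/(0.711×7.44) = 0.003592 K/W
R_stud  = 0.175/(0.136×0.15×7.44) = 1.153 K/W
R_cav   = 0.175/(0.0406×0.85×7.44) = 0.6816 K/W
1/R_core = 1/R_stud + 1/R_cav → R_core = 0.4284 K/W
R_outer = 0.011/(0.808×7.44) = 0.00183 K/W
R_total = 0.4338 K/W
Q = ΔT/R_total = 35/0.4338

Q ≈ 80.7 W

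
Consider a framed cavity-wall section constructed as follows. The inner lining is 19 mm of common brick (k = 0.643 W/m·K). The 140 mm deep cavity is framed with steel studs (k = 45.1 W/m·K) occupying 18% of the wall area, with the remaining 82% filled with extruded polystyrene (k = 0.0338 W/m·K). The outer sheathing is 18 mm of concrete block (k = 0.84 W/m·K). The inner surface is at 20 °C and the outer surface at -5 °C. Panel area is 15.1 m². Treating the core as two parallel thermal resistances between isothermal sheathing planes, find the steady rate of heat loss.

Q ≈ 5540 W

Sheathing layers in series; stud and cavity paths in parallel between them.
R_inner = 0.019/(0.643×15.1) = 0.001957 K/W
R_stud  = 0.14/(45.1×0.18×15.1) = 0.001142 K/W
R_cav   = 0.14/(0.0338×0.82×15.1) = 0.3345 K/W
1/R_core = 1/R_stud + 1/R_cav → R_core = 0.001138 K/W
R_outer = 0.018/(0.84×15.1) = 0.001419 K/W
R_total = 0.004514 K/W
Q = ΔT/R_total = 25/0.004514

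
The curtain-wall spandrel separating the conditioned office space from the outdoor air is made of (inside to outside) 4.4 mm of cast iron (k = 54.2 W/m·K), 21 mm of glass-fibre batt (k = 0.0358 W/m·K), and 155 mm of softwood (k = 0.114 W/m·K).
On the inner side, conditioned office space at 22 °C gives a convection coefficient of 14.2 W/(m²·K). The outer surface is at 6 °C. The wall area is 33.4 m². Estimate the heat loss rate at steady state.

Q ≈ 265 W

Using the resistance-network approach (series):
R_inner film = 1/(h_i·A) = 1/(14.2×33.4) = 0.002108 K/W
R_cast iron = L/(kA) = 0.0044/(54.2×33.4) = 2.431×10^-6 K/W
R_glass-fibre batt = L/(kA) = 0.021/(0.0358×33.4) = 0.01756 K/W
R_softwood = L/(kA) = 0.155/(0.114×33.4) = 0.04071 K/W
R_total = 0.06038 K/W
Q = ΔT / R_total = 16 / 0.06038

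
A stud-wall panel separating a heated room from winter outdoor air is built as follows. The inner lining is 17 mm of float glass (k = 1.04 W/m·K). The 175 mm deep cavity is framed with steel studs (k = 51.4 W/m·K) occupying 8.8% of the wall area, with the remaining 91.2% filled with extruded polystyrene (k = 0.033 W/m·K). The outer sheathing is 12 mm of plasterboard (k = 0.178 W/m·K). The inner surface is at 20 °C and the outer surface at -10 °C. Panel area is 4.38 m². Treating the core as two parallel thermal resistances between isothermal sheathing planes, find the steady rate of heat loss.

Q ≈ 1080 W

Sheathing layers in series; stud and cavity paths in parallel between them.
R_inner = 0.017/(1.04×4.38) = 0.003732 K/W
R_stud  = 0.175/(51.4×0.088×4.38) = 0.008833 K/W
R_cav   = 0.175/(0.033×0.912×4.38) = 1.328 K/W
1/R_core = 1/R_stud + 1/R_cav → R_core = 0.008775 K/W
R_outer = 0.012/(0.178×4.38) = 0.01539 K/W
R_total = 0.0279 K/W
Q = ΔT/R_total = 30/0.0279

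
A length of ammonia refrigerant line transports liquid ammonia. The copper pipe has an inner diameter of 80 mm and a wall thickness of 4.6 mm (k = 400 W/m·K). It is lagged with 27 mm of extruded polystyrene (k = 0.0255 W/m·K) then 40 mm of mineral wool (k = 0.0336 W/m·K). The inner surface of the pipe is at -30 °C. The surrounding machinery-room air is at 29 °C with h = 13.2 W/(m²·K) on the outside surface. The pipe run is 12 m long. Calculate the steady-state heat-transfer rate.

Q ≈ 137 W

Radial resistances (cylindrical: R_cond = ln(r_o/r_i)/(2πkL), R_conv = 1/(h·2πrL)):
R_copper pipe wall = ln(44.6/40)/(2π×400×12) = 3.609×10^-6 K/W
R_extruded polystyrene = ln(71.6/44.6)/(2π×0.0255×12) = 0.2462 K/W
R_mineral wool = ln(111.6/71.6)/(2π×0.0336×12) = 0.1752 K/W
R_outer film = 1/(h_o·2πr_oL) = 1/(13.2×2π×0.1116×12) = 0.009003 K/W
R_total = 0.4304 K/W
Q = ΔT/R_total = 59/0.4304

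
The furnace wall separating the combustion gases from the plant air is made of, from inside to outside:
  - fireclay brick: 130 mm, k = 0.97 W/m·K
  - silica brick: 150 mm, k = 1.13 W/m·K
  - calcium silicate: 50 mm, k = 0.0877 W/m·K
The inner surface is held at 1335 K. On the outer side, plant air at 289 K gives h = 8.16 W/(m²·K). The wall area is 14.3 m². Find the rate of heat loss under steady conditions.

Series thermal resistances:
R_fireclay brick = L/(kA) = 0.13/(0.97×14.3) = 0.009372 K/W
R_silica brick = L/(kA) = 0.15/(1.13×14.3) = 0.009283 K/W
R_calcium silicate = L/(kA) = 0.05/(0.0877×14.3) = 0.03987 K/W
R_outer film = 1/(h_o·A) = 1/(8.16×14.3) = 0.00857 K/W
R_total = 0.06709 K/W
Q = ΔT / R_total = 1046 / 0.06709

Q ≈ 15600 W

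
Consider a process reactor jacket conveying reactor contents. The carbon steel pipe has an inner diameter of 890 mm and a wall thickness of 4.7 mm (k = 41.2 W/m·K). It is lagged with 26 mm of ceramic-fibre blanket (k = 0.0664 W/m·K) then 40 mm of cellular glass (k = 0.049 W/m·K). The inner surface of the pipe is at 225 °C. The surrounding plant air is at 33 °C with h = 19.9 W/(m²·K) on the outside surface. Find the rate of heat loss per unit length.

q′ ≈ 465 W/m

Cylindrical conduction, so R = ln(r₂/r₁)/(2πkL) per layer, in series:
R_carbon steel pipe wall = ln(449.7/445)/(2π×41.2×1) = 4.059×10^-5 K/W
R_ceramic-fibre blanket = ln(475.7/449.7)/(2π×0.0664×1) = 0.1347 K/W
R_cellular glass = ln(515.7/475.7)/(2π×0.049×1) = 0.2622 K/W
R_outer film = 1/(h_o·2πr_oL) = 1/(19.9×2π×0.5157×1) = 0.01551 K/W
R_total = 0.4125 K/W
Q = ΔT/R_total = 192/0.4125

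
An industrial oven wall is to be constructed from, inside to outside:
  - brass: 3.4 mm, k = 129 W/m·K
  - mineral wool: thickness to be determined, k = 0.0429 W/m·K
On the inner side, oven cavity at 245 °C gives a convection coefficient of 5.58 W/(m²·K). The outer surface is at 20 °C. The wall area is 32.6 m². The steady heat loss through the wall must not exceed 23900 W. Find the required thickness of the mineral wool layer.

Model the wall as resistances in series:
R_inner film = 1/(h_i·A) = 1/(5.58×32.6) = 0.005497 K/W
R_brass = L/(kA) = 0.0034/(129×32.6) = 8.085×10^-7 K/W
Sum of the known resistances R_other = 0.005498 K/W
Required total resistance R_tot = ΔT/Q_allow = 225/23900 = 0.009414 K/W
R_mineral wool = R_tot − R_other = 0.003916 K/W
L = R·k·A = 0.003916×0.0429×32.6

L ≈ 5.48 mm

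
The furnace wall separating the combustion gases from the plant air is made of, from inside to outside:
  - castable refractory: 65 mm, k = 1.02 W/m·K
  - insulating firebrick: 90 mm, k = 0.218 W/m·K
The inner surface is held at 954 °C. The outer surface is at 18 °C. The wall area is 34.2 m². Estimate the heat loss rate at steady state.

Q ≈ 67200 W

Thermal resistances in series:
R_castable refractory = L/(kA) = 0.065/(1.02×34.2) = 0.001863 K/W
R_insulating firebrick = L/(kA) = 0.09/(0.218×34.2) = 0.01207 K/W
R_total = 0.01393 K/W
Q = ΔT / R_total = 936 / 0.01393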